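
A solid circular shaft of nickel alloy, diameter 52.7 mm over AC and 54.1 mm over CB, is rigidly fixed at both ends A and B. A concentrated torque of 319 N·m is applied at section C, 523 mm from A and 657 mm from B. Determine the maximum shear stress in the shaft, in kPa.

5890 kPa

Compatibility: T_A·a/J_AC = T_B·b/J_CB with T_A + T_B = T₀.
J_AC = 7.57×10^-7 m⁴, J_CB = 8.41×10^-7 m⁴, so T_A = T₀·(J_AC/a)/((J_AC/a)+(J_CB/b)) = 169.3 N·m, T_B = 149.7 N·m.
τ in each portion: τ_AC = 5.89×10^6 Pa, τ_CB = 4.81×10^6 Pa; maximum is in AC.
τ_max = T_AC·r/J = 169.3·0.0264/7.57×10^-7 = 5.892×10^6 Pa.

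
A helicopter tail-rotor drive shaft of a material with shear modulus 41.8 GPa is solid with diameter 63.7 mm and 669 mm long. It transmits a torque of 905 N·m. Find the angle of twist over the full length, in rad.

0.00896 rad

J = πd⁴/32 = π(0.0637)⁴/32 = 1.616×10^-6 m⁴.
θ = T·L/(G·J) = 905.0 × 0.669 / (41.8×10⁹ × 1.616×10^-6) = 8.961×10^-3 rad.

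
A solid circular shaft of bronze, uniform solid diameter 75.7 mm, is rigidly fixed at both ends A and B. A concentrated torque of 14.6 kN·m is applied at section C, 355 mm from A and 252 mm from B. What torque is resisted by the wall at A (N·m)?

With uniform GJ and both ends fixed, compatibility θ_AC = θ_CB gives T_A·a = T_B·b, together with T_A + T_B = T₀.
T_A = T₀·b/(a+b) = 14600·252/607.0 = 6061 N·m; T_B = 8539 N·m.

6060 N·m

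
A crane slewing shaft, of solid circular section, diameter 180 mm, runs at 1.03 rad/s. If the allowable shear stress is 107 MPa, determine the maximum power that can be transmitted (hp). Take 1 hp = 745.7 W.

J = πd⁴/32 = π(0.180)⁴/32 = 1.031×10^-4 m⁴.
T_max = τ_allow·J/r = 1.07×10^8 × 1.031×10^-4 / 0.0900 = 122500 N·m.
ω = 1.03 rad/s, so P_max = T_max·ω = 1.262×10^5 W.

169 hp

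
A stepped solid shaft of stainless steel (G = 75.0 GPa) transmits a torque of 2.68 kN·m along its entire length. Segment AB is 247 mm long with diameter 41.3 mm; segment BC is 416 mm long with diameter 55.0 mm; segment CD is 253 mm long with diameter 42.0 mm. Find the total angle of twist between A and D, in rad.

0.0770 rad

J_AB = π(0.0413)⁴/32 = 2.86×10^-7 m⁴; J_BC = π(0.0550)⁴/32 = 8.98×10^-7 m⁴; J_CD = π(0.0420)⁴/32 = 3.05×10^-7 m⁴.
θ = (T/G)·Σ L_i/J_i = (2680/75.0×10⁹)·(0.247/2.86×10^-7 + 0.416/8.98×10^-7 + 0.253/3.05×10^-7) = 0.07704 rad.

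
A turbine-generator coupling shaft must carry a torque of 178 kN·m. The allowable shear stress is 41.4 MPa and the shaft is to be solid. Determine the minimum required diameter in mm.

280 mm

For a solid shaft τ_max = 16T/(πd³), so d = (16T/(π τ_allow))^(1/3) = (16·178000/(π·4.14×10^7))^(1/3) = 0.2798 m.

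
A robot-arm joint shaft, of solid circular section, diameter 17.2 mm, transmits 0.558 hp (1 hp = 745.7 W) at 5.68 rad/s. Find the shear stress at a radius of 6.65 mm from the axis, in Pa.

ω = 5.68 rad/s, so T = P/ω = 0.558×745.7 / 5.680 = 73.26 N·m.
J = πd⁴/32 = π(0.0172)⁴/32 = 8.592×10^-9 m⁴.
Shear stress varies linearly with radius: τ = T·r/J = 73.26 × 0.00665 / 8.592×10^-9 = 5.670×10^7 Pa.

5.67e7 Pa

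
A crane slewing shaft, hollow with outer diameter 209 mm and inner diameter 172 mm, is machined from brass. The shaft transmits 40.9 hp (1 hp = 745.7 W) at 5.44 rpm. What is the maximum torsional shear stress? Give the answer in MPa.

ω = 2π·5.44/60 = 0.5697 rad/s, so T = P/ω = 40.9×745.7 / 0.5697 = 53540 N·m.
J = π(d_o⁴ − d_i⁴)/32 = π(0.209⁴ − 0.172⁴)/32 = 1.014×10^-4 m⁴.
τ_max = T·r/J = 53540 × 0.104 / 1.014×10^-4 = 5.518×10^7 Pa.

55.2 MPa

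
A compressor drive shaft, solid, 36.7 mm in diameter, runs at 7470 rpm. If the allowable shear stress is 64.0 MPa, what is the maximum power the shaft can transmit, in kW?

J = πd⁴/32 = π(0.0367)⁴/32 = 1.781×10^-7 m⁴.
T_max = τ_allow·J/r = 6.40×10^7 × 1.781×10^-7 / 0.0184 = 621.2 N·m.
ω = 2π·7470/60 = 782.3 rad/s, so P_max = T_max·ω = 4.859×10^5 W.

486 kW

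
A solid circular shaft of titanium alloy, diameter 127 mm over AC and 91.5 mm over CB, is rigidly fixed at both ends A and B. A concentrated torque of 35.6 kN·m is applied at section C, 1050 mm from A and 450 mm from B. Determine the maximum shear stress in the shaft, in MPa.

91.4 MPa

Compatibility: T_A·a/J_AC = T_B·b/J_CB with T_A + T_B = T₀.
J_AC = 2.55×10^-5 m⁴, J_CB = 6.88×10^-6 m⁴, so T_A = T₀·(J_AC/a)/((J_AC/a)+(J_CB/b)) = 21860 N·m, T_B = 13740 N·m.
τ in each portion: τ_AC = 5.43×10^7 Pa, τ_CB = 9.14×10^7 Pa; maximum is in CB.
τ_max = T_CB·r/J = 13740·0.0457/6.88×10^-6 = 9.136×10^7 Pa.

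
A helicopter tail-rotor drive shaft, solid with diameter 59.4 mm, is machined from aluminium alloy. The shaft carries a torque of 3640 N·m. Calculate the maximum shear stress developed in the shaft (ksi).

J = πd⁴/32 = π(0.0594)⁴/32 = 1.222×10^-6 m⁴.
τ_max = T·r/J = 3640 × 0.0297 / 1.222×10^-6 = 8.845×10^7 Pa.

12.8 ksi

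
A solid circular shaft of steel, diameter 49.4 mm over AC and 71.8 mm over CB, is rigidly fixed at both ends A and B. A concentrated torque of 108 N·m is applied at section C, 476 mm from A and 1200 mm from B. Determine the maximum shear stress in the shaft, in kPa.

Compatibility: T_A·a/J_AC = T_B·b/J_CB with T_A + T_B = T₀.
J_AC = 5.85×10^-7 m⁴, J_CB = 2.61×10^-6 m⁴, so T_A = T₀·(J_AC/a)/((J_AC/a)+(J_CB/b)) = 38.99 N·m, T_B = 69.01 N·m.
τ in each portion: τ_AC = 1.65×10^6 Pa, τ_CB = 9.50×10^5 Pa; maximum is in AC.
τ_max = T_AC·r/J = 38.99·0.0247/5.85×10^-7 = 1.647×10^6 Pa.

1650 kPa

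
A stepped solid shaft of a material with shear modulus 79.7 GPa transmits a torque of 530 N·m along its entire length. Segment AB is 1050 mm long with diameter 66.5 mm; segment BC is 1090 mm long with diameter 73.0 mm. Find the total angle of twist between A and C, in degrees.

J_AB = π(0.0665)⁴/32 = 1.92×10^-6 m⁴; J_BC = π(0.0730)⁴/32 = 2.79×10^-6 m⁴.
θ = (T/G)·Σ L_i/J_i = (530.0/79.7×10⁹)·(1.05/1.92×10^-6 + 1.09/2.79×10^-6) = 6.237×10^-3 rad.

0.357°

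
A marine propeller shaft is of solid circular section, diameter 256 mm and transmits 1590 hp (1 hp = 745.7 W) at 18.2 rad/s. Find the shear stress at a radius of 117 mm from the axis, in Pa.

ω = 18.2 rad/s, so T = P/ω = 1590×745.7 / 18.20 = 65150 N·m.
J = πd⁴/32 = π(0.256)⁴/32 = 4.217×10^-4 m⁴.
Shear stress varies linearly with radius: τ = T·r/J = 65150 × 0.117 / 4.217×10^-4 = 1.808×10^7 Pa.

1.81e7 Pa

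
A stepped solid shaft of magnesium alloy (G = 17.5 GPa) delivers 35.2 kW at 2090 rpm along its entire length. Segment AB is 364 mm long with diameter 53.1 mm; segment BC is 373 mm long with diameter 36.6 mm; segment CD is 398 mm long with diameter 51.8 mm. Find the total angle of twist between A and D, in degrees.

ω = 2π·2090/60 = 218.9 rad/s, so T = P/ω = 35.2×10³ / 218.9 = 160.8 N·m.
J_AB = π(0.0531)⁴/32 = 7.81×10^-7 m⁴; J_BC = π(0.0366)⁴/32 = 1.76×10^-7 m⁴; J_CD = π(0.0518)⁴/32 = 7.07×10^-7 m⁴.
θ = (T/G)·Σ L_i/J_i = (160.8/17.5×10⁹)·(0.364/7.81×10^-7 + 0.373/1.76×10^-7 + 0.398/7.07×10^-7) = 0.02892 rad.

1.66°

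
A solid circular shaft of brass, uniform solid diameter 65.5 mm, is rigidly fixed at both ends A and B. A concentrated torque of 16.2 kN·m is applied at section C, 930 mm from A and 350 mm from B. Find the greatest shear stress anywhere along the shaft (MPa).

With uniform GJ and both ends fixed, compatibility θ_AC = θ_CB gives T_A·a = T_B·b, together with T_A + T_B = T₀.
T_A = T₀·b/(a+b) = 16200·350/1280 = 4430 N·m; T_B = 11770 N·m.
τ in each portion: τ_AC = 8.03×10^7 Pa, τ_CB = 2.13×10^8 Pa; maximum is in CB.
τ_max = T_CB·r/J = 11770·0.0328/1.81×10^-6 = 2.133×10^8 Pa.

213 MPa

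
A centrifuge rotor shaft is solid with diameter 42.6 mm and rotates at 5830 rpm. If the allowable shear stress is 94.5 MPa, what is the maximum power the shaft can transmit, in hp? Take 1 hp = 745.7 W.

J = πd⁴/32 = π(0.0426)⁴/32 = 3.233×10^-7 m⁴.
T_max = τ_allow·J/r = 9.45×10^7 × 3.233×10^-7 / 0.0213 = 1434 N·m.
ω = 2π·5830/60 = 610.5 rad/s, so P_max = T_max·ω = 8.758×10^5 W.

1170 hp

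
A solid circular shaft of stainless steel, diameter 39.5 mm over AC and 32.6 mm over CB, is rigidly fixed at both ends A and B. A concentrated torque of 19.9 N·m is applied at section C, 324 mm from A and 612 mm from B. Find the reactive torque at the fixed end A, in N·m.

16.0 N·m

Compatibility: T_A·a/J_AC = T_B·b/J_CB with T_A + T_B = T₀.
J_AC = 2.39×10^-7 m⁴, J_CB = 1.11×10^-7 m⁴, so T_A = T₀·(J_AC/a)/((J_AC/a)+(J_CB/b)) = 15.98 N·m, T_B = 3.924 N·m.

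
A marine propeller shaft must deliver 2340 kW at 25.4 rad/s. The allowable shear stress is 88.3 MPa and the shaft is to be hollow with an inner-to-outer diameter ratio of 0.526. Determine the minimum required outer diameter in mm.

ω = 25.4 rad/s, so T = P/ω = 2340×10³ / 25.40 = 92130 N·m.
For a hollow shaft with d_i/d_o = 0.526: τ_max = 16T/(π d_o³ (1−k⁴)), so d_o = [16T/(π τ_allow (1−k⁴))]^(1/3) = [16·92130/(π·8.83×10^7·0.9235)]^(1/3) = 0.1792 m.

179 mm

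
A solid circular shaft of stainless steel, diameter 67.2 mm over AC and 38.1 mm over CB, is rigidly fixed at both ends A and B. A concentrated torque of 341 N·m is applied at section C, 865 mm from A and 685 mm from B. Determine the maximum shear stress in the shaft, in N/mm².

Compatibility: T_A·a/J_AC = T_B·b/J_CB with T_A + T_B = T₀.
J_AC = 2.00×10^-6 m⁴, J_CB = 2.07×10^-7 m⁴, so T_A = T₀·(J_AC/a)/((J_AC/a)+(J_CB/b)) = 301.6 N·m, T_B = 39.36 N·m.
τ in each portion: τ_AC = 5.06×10^6 Pa, τ_CB = 3.62×10^6 Pa; maximum is in AC.
τ_max = T_AC·r/J = 301.6·0.0336/2.00×10^-6 = 5.062×10^6 Pa.

5.06 N/mm²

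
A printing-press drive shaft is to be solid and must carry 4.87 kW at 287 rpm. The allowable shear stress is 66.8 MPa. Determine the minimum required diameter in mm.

23.1 mm

ω = 2π·287/60 = 30.05 rad/s, so T = P/ω = 4.87×10³ / 30.05 = 162.0 N·m.
For a solid shaft τ_max = 16T/(πd³), so d = (16T/(π τ_allow))^(1/3) = (16·162.0/(π·6.68×10^7))^(1/3) = 0.02312 m.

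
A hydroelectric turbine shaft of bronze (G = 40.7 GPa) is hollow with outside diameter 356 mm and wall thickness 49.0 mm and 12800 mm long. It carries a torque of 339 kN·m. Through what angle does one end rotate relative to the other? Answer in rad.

J = π(d_o⁴ − d_i⁴)/32 = π(0.356⁴ − 0.258⁴)/32 = 1.142×10^-3 m⁴.
θ = T·L/(G·J) = 339000 × 12.8 / (40.7×10⁹ × 1.142×10^-3) = 0.09337 rad.

0.0934 rad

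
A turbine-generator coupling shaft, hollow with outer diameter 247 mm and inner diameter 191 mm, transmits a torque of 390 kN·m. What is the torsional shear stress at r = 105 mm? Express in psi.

25300 psi

J = π(d_o⁴ − d_i⁴)/32 = π(0.247⁴ − 0.191⁴)/32 = 2.348×10^-4 m⁴.
Shear stress varies linearly with radius: τ = T·r/J = 390000 × 0.105 / 2.348×10^-4 = 1.744×10^8 Pa.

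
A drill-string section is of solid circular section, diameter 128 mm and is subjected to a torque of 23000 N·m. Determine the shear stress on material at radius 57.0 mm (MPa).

J = πd⁴/32 = π(0.128)⁴/32 = 2.635×10^-5 m⁴.
Shear stress varies linearly with radius: τ = T·r/J = 23000 × 0.0570 / 2.635×10^-5 = 4.975×10^7 Pa.

49.7 MPa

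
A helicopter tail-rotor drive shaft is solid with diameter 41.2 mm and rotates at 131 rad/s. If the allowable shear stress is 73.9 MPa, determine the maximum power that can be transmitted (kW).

J = πd⁴/32 = π(0.0412)⁴/32 = 2.829×10^-7 m⁴.
T_max = τ_allow·J/r = 7.39×10^7 × 2.829×10^-7 / 0.0206 = 1015 N·m.
ω = 131 rad/s, so P_max = T_max·ω = 1.329×10^5 W.

133 kW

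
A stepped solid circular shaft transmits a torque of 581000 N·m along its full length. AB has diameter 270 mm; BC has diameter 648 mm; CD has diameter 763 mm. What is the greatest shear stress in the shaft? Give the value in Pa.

1.50e8 Pa

Under the same torque, τ_max = 16T/(πd³) is largest where d is smallest — segment AB (d = 270 mm).
τ_max = 16·581000/(π·(0.270)³) = 1.503×10^8 Pa.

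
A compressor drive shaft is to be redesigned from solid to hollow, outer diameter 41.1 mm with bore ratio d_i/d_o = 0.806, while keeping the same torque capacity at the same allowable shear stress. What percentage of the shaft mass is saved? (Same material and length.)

Equal τ_max and T ⇒ the solid shaft needs d_s³ = d_o³(1−k⁴), so d_s = 41.1·(1−0.806⁴)^(1/3) = 34.24 mm.
Area ratio A_h/A_s = d_o²(1−k²)/d_s² = (1−k²)/(1−k⁴)^(2/3) = 0.5049.
Mass saving = 1 − 0.5049 = 49.5 %.

49.5 %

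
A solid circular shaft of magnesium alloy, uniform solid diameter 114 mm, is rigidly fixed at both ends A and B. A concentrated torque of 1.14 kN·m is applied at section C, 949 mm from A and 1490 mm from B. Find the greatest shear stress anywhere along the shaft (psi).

With uniform GJ and both ends fixed, compatibility θ_AC = θ_CB gives T_A·a = T_B·b, together with T_A + T_B = T₀.
T_A = T₀·b/(a+b) = 1140·1490/2439 = 696.4 N·m; T_B = 443.6 N·m.
τ in each portion: τ_AC = 2.39×10^6 Pa, τ_CB = 1.52×10^6 Pa; maximum is in AC.
τ_max = T_AC·r/J = 696.4·0.0570/1.66×10^-5 = 2.394×10^6 Pa.

347 psi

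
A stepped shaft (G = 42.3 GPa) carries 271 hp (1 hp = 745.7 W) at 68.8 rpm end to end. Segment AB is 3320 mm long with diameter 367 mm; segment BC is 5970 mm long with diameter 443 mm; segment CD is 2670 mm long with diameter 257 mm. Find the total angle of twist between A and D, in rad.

0.00642 rad

ω = 2π·68.8/60 = 7.205 rad/s, so T = P/ω = 271×745.7 / 7.205 = 28050 N·m.
J_AB = π(0.367)⁴/32 = 1.78×10^-3 m⁴; J_BC = π(0.443)⁴/32 = 3.78×10^-3 m⁴; J_CD = π(0.257)⁴/32 = 4.28×10^-4 m⁴.
θ = (T/G)·Σ L_i/J_i = (28050/42.3×10⁹)·(3.32/1.78×10^-3 + 5.97/3.78×10^-3 + 2.67/4.28×10^-4) = 6.417×10^-3 rad.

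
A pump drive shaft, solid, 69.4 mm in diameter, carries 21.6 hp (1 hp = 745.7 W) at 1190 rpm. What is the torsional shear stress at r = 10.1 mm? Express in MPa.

0.573 MPa

ω = 2π·1190/60 = 124.6 rad/s, so T = P/ω = 21.6×745.7 / 124.6 = 129.3 N·m.
J = πd⁴/32 = π(0.0694)⁴/32 = 2.277×10^-6 m⁴.
Shear stress varies linearly with radius: τ = T·r/J = 129.3 × 0.0101 / 2.277×10^-6 = 5.732×10^5 Pa.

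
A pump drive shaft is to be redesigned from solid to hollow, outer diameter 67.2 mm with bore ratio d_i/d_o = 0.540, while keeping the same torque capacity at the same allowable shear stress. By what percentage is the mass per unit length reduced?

Equal τ_max and T ⇒ the solid shaft needs d_s³ = d_o³(1−k⁴), so d_s = 67.2·(1−0.540⁴)^(1/3) = 65.24 mm.
Area ratio A_h/A_s = d_o²(1−k²)/d_s² = (1−k²)/(1−k⁴)^(2/3) = 0.7516.
Mass saving = 1 − 0.7516 = 24.8 %.

24.8 %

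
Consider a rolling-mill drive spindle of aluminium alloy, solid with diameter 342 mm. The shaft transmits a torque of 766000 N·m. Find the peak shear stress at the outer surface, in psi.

14100 psi

J = πd⁴/32 = π(0.342)⁴/32 = 1.343×10^-3 m⁴.
τ_max = T·r/J = 766000 × 0.171 / 1.343×10^-3 = 9.753×10^7 Pa.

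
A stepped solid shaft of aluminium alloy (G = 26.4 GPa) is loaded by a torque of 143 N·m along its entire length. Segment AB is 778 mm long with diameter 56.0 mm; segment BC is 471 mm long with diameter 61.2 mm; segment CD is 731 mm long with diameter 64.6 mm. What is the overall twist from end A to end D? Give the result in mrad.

8.53 mrad

J_AB = π(0.0560)⁴/32 = 9.65×10^-7 m⁴; J_BC = π(0.0612)⁴/32 = 1.38×10^-6 m⁴; J_CD = π(0.0646)⁴/32 = 1.71×10^-6 m⁴.
θ = (T/G)·Σ L_i/J_i = (143.0/26.4×10⁹)·(0.778/9.65×10^-7 + 0.471/1.38×10^-6 + 0.731/1.71×10^-6) = 8.533×10^-3 rad.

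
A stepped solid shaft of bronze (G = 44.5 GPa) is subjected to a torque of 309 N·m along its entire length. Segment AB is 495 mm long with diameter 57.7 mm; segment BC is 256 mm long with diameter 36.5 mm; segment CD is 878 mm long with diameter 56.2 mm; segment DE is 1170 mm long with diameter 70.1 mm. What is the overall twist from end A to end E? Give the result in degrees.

J_AB = π(0.0577)⁴/32 = 1.09×10^-6 m⁴; J_BC = π(0.0365)⁴/32 = 1.74×10^-7 m⁴; J_CD = π(0.0562)⁴/32 = 9.79×10^-7 m⁴; J_DE = π(0.0701)⁴/32 = 2.37×10^-6 m⁴.
θ = (T/G)·Σ L_i/J_i = (309.0/44.5×10⁹)·(0.495/1.09×10^-6 + 0.256/1.74×10^-7 + 0.878/9.79×10^-7 + 1.17/2.37×10^-6) = 0.02301 rad.

1.32°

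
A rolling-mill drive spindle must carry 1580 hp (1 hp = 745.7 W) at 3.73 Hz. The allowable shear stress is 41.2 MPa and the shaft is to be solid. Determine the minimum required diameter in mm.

184 mm

ω = 2π·3.73 = 23.44 rad/s, so T = P/ω = 1580×745.7 / 23.44 = 50270 N·m.
For a solid shaft τ_max = 16T/(πd³), so d = (16T/(π τ_allow))^(1/3) = (16·50270/(π·4.12×10^7))^(1/3) = 0.1839 m.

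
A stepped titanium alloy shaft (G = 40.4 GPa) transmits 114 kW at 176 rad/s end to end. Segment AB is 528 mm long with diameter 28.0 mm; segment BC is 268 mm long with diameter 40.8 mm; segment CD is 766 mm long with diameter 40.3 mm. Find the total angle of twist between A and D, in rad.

0.204 rad

ω = 176 rad/s, so T = P/ω = 114×10³ / 176.0 = 647.7 N·m.
J_AB = π(0.0280)⁴/32 = 6.03×10^-8 m⁴; J_BC = π(0.0408)⁴/32 = 2.72×10^-7 m⁴; J_CD = π(0.0403)⁴/32 = 2.59×10^-7 m⁴.
θ = (T/G)·Σ L_i/J_i = (647.7/40.4×10⁹)·(0.528/6.03×10^-8 + 0.268/2.72×10^-7 + 0.766/2.59×10^-7) = 0.2035 rad.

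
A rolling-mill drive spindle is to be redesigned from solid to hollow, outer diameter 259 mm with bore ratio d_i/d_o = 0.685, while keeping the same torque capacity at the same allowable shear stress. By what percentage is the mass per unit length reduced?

Equal τ_max and T ⇒ the solid shaft needs d_s³ = d_o³(1−k⁴), so d_s = 259·(1−0.685⁴)^(1/3) = 238.4 mm.
Area ratio A_h/A_s = d_o²(1−k²)/d_s² = (1−k²)/(1−k⁴)^(2/3) = 0.6265.
Mass saving = 1 − 0.6265 = 37.4 %.

37.4 %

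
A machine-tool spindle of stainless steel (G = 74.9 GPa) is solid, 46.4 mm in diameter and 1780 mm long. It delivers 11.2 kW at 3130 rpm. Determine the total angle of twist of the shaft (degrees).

ω = 2π·3130/60 = 327.8 rad/s, so T = P/ω = 11.2×10³ / 327.8 = 34.17 N·m.
J = πd⁴/32 = π(0.0464)⁴/32 = 4.551×10^-7 m⁴.
θ = T·L/(G·J) = 34.17 × 1.78 / (74.9×10⁹ × 4.551×10^-7) = 1.784×10^-3 rad.

0.102°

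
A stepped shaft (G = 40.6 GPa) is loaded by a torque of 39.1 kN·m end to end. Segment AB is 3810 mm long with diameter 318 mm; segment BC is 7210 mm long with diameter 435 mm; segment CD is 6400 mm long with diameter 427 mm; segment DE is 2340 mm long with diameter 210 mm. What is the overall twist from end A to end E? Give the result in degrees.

1.11°

J_AB = π(0.318)⁴/32 = 1.00×10^-3 m⁴; J_BC = π(0.435)⁴/32 = 3.52×10^-3 m⁴; J_CD = π(0.427)⁴/32 = 3.26×10^-3 m⁴; J_DE = π(0.210)⁴/32 = 1.91×10^-4 m⁴.
θ = (T/G)·Σ L_i/J_i = (39100/40.6×10⁹)·(3.81/1.00×10^-3 + 7.21/3.52×10^-3 + 6.40/3.26×10^-3 + 2.34/1.91×10^-4) = 0.01932 rad.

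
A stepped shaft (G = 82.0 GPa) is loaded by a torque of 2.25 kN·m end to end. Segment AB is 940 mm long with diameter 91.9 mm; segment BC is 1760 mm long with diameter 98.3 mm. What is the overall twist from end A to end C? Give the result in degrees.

0.513°

J_AB = π(0.0919)⁴/32 = 7.00×10^-6 m⁴; J_BC = π(0.0983)⁴/32 = 9.17×10^-6 m⁴.
θ = (T/G)·Σ L_i/J_i = (2250/82.0×10⁹)·(0.940/7.00×10^-6 + 1.76/9.17×10^-6) = 8.952×10^-3 rad.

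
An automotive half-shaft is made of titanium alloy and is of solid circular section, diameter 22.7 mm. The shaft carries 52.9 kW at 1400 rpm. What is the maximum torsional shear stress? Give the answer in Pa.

1.57e8 Pa

ω = 2π·1400/60 = 146.6 rad/s, so T = P/ω = 52.9×10³ / 146.6 = 360.8 N·m.
J = πd⁴/32 = π(0.0227)⁴/32 = 2.607×10^-8 m⁴.
τ_max = T·r/J = 360.8 × 0.0113 / 2.607×10^-8 = 1.571×10^8 Pa.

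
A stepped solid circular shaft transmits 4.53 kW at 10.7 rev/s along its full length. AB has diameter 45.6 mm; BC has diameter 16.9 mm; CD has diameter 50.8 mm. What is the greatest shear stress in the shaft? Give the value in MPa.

71.1 MPa

ω = 2π·10.7 = 67.23 rad/s, so T = P/ω = 4.53×10³ / 67.23 = 67.38 N·m.
Under the same torque, τ_max = 16T/(πd³) is largest where d is smallest — segment BC (d = 16.9 mm).
τ_max = 16·67.38/(π·(0.0169)³) = 7.110×10^7 Pa.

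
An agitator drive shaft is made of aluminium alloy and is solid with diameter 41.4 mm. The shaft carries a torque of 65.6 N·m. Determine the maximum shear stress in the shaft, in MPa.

J = πd⁴/32 = π(0.0414)⁴/32 = 2.884×10^-7 m⁴.
τ_max = T·r/J = 65.60 × 0.0207 / 2.884×10^-7 = 4.708×10^6 Pa.

4.71 MPa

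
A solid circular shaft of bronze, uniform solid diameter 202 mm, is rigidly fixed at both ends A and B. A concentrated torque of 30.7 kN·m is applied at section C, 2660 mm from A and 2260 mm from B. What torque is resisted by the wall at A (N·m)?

With uniform GJ and both ends fixed, compatibility θ_AC = θ_CB gives T_A·a = T_B·b, together with T_A + T_B = T₀.
T_A = T₀·b/(a+b) = 30700·2260/4920 = 14100 N·m; T_B = 16600 N·m.

14100 N·m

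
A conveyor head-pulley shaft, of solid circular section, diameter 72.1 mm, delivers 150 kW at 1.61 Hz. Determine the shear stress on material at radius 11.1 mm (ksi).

ω = 2π·1.61 = 10.12 rad/s, so T = P/ω = 150×10³ / 10.12 = 14830 N·m.
J = πd⁴/32 = π(0.0721)⁴/32 = 2.653×10^-6 m⁴.
Shear stress varies linearly with radius: τ = T·r/J = 14830 × 0.0111 / 2.653×10^-6 = 6.204×10^7 Pa.

9.00 ksi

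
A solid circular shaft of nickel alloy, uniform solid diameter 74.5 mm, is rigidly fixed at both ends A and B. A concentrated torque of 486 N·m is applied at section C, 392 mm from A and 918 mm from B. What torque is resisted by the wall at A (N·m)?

341 N·m

With uniform GJ and both ends fixed, compatibility θ_AC = θ_CB gives T_A·a = T_B·b, together with T_A + T_B = T₀.
T_A = T₀·b/(a+b) = 486.0·918/1310 = 340.6 N·m; T_B = 145.4 N·m.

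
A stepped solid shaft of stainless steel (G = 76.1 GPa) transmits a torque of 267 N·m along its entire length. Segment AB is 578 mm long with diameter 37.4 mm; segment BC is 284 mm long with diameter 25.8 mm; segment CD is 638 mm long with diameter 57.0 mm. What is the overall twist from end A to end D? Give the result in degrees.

2.04°

J_AB = π(0.0374)⁴/32 = 1.92×10^-7 m⁴; J_BC = π(0.0258)⁴/32 = 4.35×10^-8 m⁴; J_CD = π(0.0570)⁴/32 = 1.04×10^-6 m⁴.
θ = (T/G)·Σ L_i/J_i = (267.0/76.1×10⁹)·(0.578/1.92×10^-7 + 0.284/4.35×10^-8 + 0.638/1.04×10^-6) = 0.03562 rad.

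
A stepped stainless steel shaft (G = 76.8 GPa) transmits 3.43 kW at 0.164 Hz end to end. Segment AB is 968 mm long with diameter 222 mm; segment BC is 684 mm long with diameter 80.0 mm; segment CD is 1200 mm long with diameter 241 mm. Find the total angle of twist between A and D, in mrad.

7.71 mrad

ω = 2π·0.164 = 1.030 rad/s, so T = P/ω = 3.43×10³ / 1.030 = 3329 N·m.
J_AB = π(0.222)⁴/32 = 2.38×10^-4 m⁴; J_BC = π(0.0800)⁴/32 = 4.02×10^-6 m⁴; J_CD = π(0.241)⁴/32 = 3.31×10^-4 m⁴.
θ = (T/G)·Σ L_i/J_i = (3329/76.8×10⁹)·(0.968/2.38×10^-4 + 0.684/4.02×10^-6 + 1.20/3.31×10^-4) = 7.705×10^-3 rad.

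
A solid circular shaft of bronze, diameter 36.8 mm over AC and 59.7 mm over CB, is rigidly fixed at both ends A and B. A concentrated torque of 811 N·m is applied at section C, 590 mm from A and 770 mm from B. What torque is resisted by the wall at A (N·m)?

Compatibility: T_A·a/J_AC = T_B·b/J_CB with T_A + T_B = T₀.
J_AC = 1.80×10^-7 m⁴, J_CB = 1.25×10^-6 m⁴, so T_A = T₀·(J_AC/a)/((J_AC/a)+(J_CB/b)) = 128.6 N·m, T_B = 682.4 N·m.

129 N·m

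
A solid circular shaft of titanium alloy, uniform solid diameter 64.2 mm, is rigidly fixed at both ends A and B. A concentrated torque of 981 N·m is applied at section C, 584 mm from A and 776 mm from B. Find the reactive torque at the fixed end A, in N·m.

560 N·m

With uniform GJ and both ends fixed, compatibility θ_AC = θ_CB gives T_A·a = T_B·b, together with T_A + T_B = T₀.
T_A = T₀·b/(a+b) = 981.0·776/1360 = 559.7 N·m; T_B = 421.3 N·m.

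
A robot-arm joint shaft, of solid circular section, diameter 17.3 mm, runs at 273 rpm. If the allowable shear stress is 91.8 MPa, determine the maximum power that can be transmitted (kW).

J = πd⁴/32 = π(0.0173)⁴/32 = 8.794×10^-9 m⁴.
T_max = τ_allow·J/r = 9.18×10^7 × 8.794×10^-9 / 0.00865 = 93.33 N·m.
ω = 2π·273/60 = 28.59 rad/s, so P_max = T_max·ω = 2668 W.

2.67 kW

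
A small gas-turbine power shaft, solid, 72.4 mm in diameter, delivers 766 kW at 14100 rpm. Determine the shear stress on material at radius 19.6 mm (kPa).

3770 kPa

ω = 2π·14100/60 = 1477 rad/s, so T = P/ω = 766×10³ / 1477 = 518.8 N·m.
J = πd⁴/32 = π(0.0724)⁴/32 = 2.697×10^-6 m⁴.
Shear stress varies linearly with radius: τ = T·r/J = 518.8 × 0.0196 / 2.697×10^-6 = 3.769×10^6 Pa.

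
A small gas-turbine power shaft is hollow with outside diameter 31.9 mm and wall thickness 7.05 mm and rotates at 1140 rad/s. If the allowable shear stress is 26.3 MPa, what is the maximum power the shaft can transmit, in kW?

173 kW

J = π(d_o⁴ − d_i⁴)/32 = π(0.0319⁴ − 0.0178⁴)/32 = 9.181×10^-8 m⁴.
T_max = τ_allow·J/r = 2.63×10^7 × 9.181×10^-8 / 0.0159 = 151.4 N·m.
ω = 1140 rad/s, so P_max = T_max·ω = 1.726×10^5 W.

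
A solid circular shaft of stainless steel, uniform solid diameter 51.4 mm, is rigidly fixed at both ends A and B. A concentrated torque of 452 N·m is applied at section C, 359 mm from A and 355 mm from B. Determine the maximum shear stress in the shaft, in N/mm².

8.52 N/mm²

With uniform GJ and both ends fixed, compatibility θ_AC = θ_CB gives T_A·a = T_B·b, together with T_A + T_B = T₀.
T_A = T₀·b/(a+b) = 452.0·355/714.0 = 224.7 N·m; T_B = 227.3 N·m.
τ in each portion: τ_AC = 8.43×10^6 Pa, τ_CB = 8.52×10^6 Pa; maximum is in CB.
τ_max = T_CB·r/J = 227.3·0.0257/6.85×10^-7 = 8.523×10^6 Pa.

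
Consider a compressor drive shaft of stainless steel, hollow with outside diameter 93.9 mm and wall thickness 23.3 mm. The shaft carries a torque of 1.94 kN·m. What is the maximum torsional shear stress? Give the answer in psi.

1850 psi

J = π(d_o⁴ − d_i⁴)/32 = π(0.0939⁴ − 0.0473⁴)/32 = 7.141×10^-6 m⁴.
τ_max = T·r/J = 1940 × 0.0470 / 7.141×10^-6 = 1.275×10^7 Pa.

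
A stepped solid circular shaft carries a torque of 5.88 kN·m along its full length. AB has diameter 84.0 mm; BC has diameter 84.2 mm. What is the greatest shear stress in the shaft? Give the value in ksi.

Under the same torque, τ_max = 16T/(πd³) is largest where d is smallest — segment AB (d = 84.0 mm).
τ_max = 16·5880/(π·(0.0840)³) = 5.053×10^7 Pa.

7.33 ksi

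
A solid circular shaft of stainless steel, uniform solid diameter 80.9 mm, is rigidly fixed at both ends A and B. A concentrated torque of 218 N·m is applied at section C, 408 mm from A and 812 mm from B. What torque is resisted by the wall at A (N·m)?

145 N·m

With uniform GJ and both ends fixed, compatibility θ_AC = θ_CB gives T_A·a = T_B·b, together with T_A + T_B = T₀.
T_A = T₀·b/(a+b) = 218.0·812/1220 = 145.1 N·m; T_B = 72.90 N·m.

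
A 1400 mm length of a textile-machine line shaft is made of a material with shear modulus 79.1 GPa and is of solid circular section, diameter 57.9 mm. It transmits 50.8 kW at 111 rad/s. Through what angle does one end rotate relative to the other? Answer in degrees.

0.421°

ω = 111 rad/s, so T = P/ω = 50.8×10³ / 111.0 = 457.7 N·m.
J = πd⁴/32 = π(0.0579)⁴/32 = 1.103×10^-6 m⁴.
θ = T·L/(G·J) = 457.7 × 1.40 / (79.1×10⁹ × 1.103×10^-6) = 7.341×10^-3 rad.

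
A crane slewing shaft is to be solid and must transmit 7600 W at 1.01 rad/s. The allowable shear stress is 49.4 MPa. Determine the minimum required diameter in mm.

91.9 mm

ω = 1.01 rad/s, so T = P/ω = 7600 / 1.010 = 7525 N·m.
For a solid shaft τ_max = 16T/(πd³), so d = (16T/(π τ_allow))^(1/3) = (16·7525/(π·4.94×10^7))^(1/3) = 0.09189 m.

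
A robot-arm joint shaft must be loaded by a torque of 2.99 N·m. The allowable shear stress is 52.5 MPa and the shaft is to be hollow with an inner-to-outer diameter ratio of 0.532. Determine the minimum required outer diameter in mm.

6.81 mm

For a hollow shaft with d_i/d_o = 0.532: τ_max = 16T/(π d_o³ (1−k⁴)), so d_o = [16T/(π τ_allow (1−k⁴))]^(1/3) = [16·2.990/(π·5.25×10^7·0.9199)]^(1/3) = 0.006806 m.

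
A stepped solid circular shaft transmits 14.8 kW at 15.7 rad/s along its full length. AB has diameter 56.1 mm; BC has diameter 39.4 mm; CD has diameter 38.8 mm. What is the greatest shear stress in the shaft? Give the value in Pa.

ω = 15.7 rad/s, so T = P/ω = 14.8×10³ / 15.70 = 942.7 N·m.
Under the same torque, τ_max = 16T/(πd³) is largest where d is smallest — segment CD (d = 38.8 mm).
τ_max = 16·942.7/(π·(0.0388)³) = 8.219×10^7 Pa.

8.22e7 Pa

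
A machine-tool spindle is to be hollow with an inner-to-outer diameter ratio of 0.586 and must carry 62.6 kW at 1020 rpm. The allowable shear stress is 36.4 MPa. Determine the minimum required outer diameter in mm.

45.3 mm

ω = 2π·1020/60 = 106.8 rad/s, so T = P/ω = 62.6×10³ / 106.8 = 586.1 N·m.
For a hollow shaft with d_i/d_o = 0.586: τ_max = 16T/(π d_o³ (1−k⁴)), so d_o = [16T/(π τ_allow (1−k⁴))]^(1/3) = [16·586.1/(π·3.64×10^7·0.8821)]^(1/3) = 0.04530 m.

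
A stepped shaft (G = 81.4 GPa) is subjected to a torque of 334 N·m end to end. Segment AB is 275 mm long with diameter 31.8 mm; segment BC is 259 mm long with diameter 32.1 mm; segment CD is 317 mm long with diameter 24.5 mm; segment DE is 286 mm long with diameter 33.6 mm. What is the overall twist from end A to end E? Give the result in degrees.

J_AB = π(0.0318)⁴/32 = 1.00×10^-7 m⁴; J_BC = π(0.0321)⁴/32 = 1.04×10^-7 m⁴; J_CD = π(0.0245)⁴/32 = 3.54×10^-8 m⁴; J_DE = π(0.0336)⁴/32 = 1.25×10^-7 m⁴.
θ = (T/G)·Σ L_i/J_i = (334.0/81.4×10⁹)·(0.275/1.00×10^-7 + 0.259/1.04×10^-7 + 0.317/3.54×10^-8 + 0.286/1.25×10^-7) = 0.06759 rad.

3.87°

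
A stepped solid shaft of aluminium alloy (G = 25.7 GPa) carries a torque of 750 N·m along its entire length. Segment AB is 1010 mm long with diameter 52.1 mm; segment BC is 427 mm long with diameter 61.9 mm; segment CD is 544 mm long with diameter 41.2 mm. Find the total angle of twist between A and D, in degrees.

J_AB = π(0.0521)⁴/32 = 7.23×10^-7 m⁴; J_BC = π(0.0619)⁴/32 = 1.44×10^-6 m⁴; J_CD = π(0.0412)⁴/32 = 2.83×10^-7 m⁴.
θ = (T/G)·Σ L_i/J_i = (750.0/25.7×10⁹)·(1.01/7.23×10^-7 + 0.427/1.44×10^-6 + 0.544/2.83×10^-7) = 0.1055 rad.

6.05°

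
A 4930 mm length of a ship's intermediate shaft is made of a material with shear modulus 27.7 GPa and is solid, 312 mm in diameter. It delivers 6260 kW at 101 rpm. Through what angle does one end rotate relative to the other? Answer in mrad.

ω = 2π·101/60 = 10.58 rad/s, so T = P/ω = 6260×10³ / 10.58 = 591900 N·m.
J = πd⁴/32 = π(0.312)⁴/32 = 9.303×10^-4 m⁴.
θ = T·L/(G·J) = 591900 × 4.93 / (27.7×10⁹ × 9.303×10^-4) = 0.1132 rad.

113 mrad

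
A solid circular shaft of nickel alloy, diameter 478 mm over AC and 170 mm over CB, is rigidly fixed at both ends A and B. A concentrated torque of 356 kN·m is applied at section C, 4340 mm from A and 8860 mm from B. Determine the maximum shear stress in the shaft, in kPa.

16500 kPa

Compatibility: T_A·a/J_AC = T_B·b/J_CB with T_A + T_B = T₀.
J_AC = 5.13×10^-3 m⁴, J_CB = 8.20×10^-5 m⁴, so T_A = T₀·(J_AC/a)/((J_AC/a)+(J_CB/b)) = 353200 N·m, T_B = 2768 N·m.
τ in each portion: τ_AC = 1.65×10^7 Pa, τ_CB = 2.87×10^6 Pa; maximum is in AC.
τ_max = T_AC·r/J = 353200·0.239/5.13×10^-3 = 1.647×10^7 Pa.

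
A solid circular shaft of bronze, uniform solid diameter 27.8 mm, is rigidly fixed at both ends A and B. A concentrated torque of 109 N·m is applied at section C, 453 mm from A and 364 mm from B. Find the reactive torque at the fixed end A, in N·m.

With uniform GJ and both ends fixed, compatibility θ_AC = θ_CB gives T_A·a = T_B·b, together with T_A + T_B = T₀.
T_A = T₀·b/(a+b) = 109.0·364/817.0 = 48.56 N·m; T_B = 60.44 N·m.

48.6 N·m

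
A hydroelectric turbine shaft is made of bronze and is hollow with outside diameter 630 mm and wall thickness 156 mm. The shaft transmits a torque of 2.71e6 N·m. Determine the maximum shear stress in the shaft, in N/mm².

59.0 N/mm²

J = π(d_o⁴ − d_i⁴)/32 = π(0.630⁴ − 0.318⁴)/32 = 0.01446 m⁴.
τ_max = T·r/J = 2.710e6 × 0.315 / 0.01446 = 5.903×10^7 Pa.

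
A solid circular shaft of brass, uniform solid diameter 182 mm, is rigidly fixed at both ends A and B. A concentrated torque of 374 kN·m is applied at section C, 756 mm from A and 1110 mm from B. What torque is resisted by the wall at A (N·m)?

222000 N·m

With uniform GJ and both ends fixed, compatibility θ_AC = θ_CB gives T_A·a = T_B·b, together with T_A + T_B = T₀.
T_A = T₀·b/(a+b) = 374000·1110/1866 = 222500 N·m; T_B = 151500 N·m.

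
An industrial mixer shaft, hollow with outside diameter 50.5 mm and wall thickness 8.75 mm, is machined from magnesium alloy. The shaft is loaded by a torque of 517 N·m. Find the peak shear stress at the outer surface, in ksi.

J = π(d_o⁴ − d_i⁴)/32 = π(0.0505⁴ − 0.0330⁴)/32 = 5.221×10^-7 m⁴.
τ_max = T·r/J = 517.0 × 0.0253 / 5.221×10^-7 = 2.500×10^7 Pa.

3.63 ksi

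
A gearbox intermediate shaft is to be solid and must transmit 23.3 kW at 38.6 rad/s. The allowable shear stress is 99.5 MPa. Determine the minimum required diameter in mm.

31.4 mm

ω = 38.6 rad/s, so T = P/ω = 23.3×10³ / 38.60 = 603.6 N·m.
For a solid shaft τ_max = 16T/(πd³), so d = (16T/(π τ_allow))^(1/3) = (16·603.6/(π·9.95×10^7))^(1/3) = 0.03138 m.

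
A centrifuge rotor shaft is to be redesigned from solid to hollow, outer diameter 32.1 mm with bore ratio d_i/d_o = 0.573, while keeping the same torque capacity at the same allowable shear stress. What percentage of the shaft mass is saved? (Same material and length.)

27.5 %

Equal τ_max and T ⇒ the solid shaft needs d_s³ = d_o³(1−k⁴), so d_s = 32.1·(1−0.573⁴)^(1/3) = 30.90 mm.
Area ratio A_h/A_s = d_o²(1−k²)/d_s² = (1−k²)/(1−k⁴)^(2/3) = 0.7247.
Mass saving = 1 − 0.7247 = 27.5 %.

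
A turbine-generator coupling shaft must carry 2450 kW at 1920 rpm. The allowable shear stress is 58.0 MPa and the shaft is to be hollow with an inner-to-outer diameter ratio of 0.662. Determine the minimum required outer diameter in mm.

ω = 2π·1920/60 = 201.1 rad/s, so T = P/ω = 2450×10³ / 201.1 = 12190 N·m.
For a hollow shaft with d_i/d_o = 0.662: τ_max = 16T/(π d_o³ (1−k⁴)), so d_o = [16T/(π τ_allow (1−k⁴))]^(1/3) = [16·12190/(π·5.80×10^7·0.8079)]^(1/3) = 0.1098 m.

110 mm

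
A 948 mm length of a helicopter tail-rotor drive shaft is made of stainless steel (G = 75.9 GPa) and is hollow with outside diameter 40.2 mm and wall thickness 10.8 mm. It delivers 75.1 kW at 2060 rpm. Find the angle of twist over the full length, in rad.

ω = 2π·2060/60 = 215.7 rad/s, so T = P/ω = 75.1×10³ / 215.7 = 348.1 N·m.
J = π(d_o⁴ − d_i⁴)/32 = π(0.0402⁴ − 0.0186⁴)/32 = 2.446×10^-7 m⁴.
θ = T·L/(G·J) = 348.1 × 0.948 / (75.9×10⁹ × 2.446×10^-7) = 0.01777 rad.

0.0178 rad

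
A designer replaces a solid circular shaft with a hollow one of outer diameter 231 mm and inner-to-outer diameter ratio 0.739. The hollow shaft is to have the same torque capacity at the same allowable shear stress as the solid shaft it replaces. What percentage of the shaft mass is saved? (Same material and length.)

42.5 %

Equal τ_max and T ⇒ the solid shaft needs d_s³ = d_o³(1−k⁴), so d_s = 231·(1−0.739⁴)^(1/3) = 205.3 mm.
Area ratio A_h/A_s = d_o²(1−k²)/d_s² = (1−k²)/(1−k⁴)^(2/3) = 0.5748.
Mass saving = 1 − 0.5748 = 42.5 %.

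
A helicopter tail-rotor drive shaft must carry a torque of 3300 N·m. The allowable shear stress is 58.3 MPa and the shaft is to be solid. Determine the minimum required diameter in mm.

66.1 mm

For a solid shaft τ_max = 16T/(πd³), so d = (16T/(π τ_allow))^(1/3) = (16·3300/(π·5.83×10^7))^(1/3) = 0.06606 m.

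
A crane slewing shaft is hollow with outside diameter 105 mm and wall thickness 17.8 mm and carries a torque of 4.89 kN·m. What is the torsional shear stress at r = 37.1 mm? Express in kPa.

18800 kPa

J = π(d_o⁴ − d_i⁴)/32 = π(0.105⁴ − 0.0694⁴)/32 = 9.656×10^-6 m⁴.
Shear stress varies linearly with radius: τ = T·r/J = 4890 × 0.0371 / 9.656×10^-6 = 1.879×10^7 Pa.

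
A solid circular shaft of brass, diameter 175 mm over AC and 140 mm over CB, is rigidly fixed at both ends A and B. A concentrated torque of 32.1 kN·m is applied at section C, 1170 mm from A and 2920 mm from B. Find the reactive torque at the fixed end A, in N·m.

Compatibility: T_A·a/J_AC = T_B·b/J_CB with T_A + T_B = T₀.
J_AC = 9.21×10^-5 m⁴, J_CB = 3.77×10^-5 m⁴, so T_A = T₀·(J_AC/a)/((J_AC/a)+(J_CB/b)) = 27570 N·m, T_B = 4526 N·m.

27600 N·m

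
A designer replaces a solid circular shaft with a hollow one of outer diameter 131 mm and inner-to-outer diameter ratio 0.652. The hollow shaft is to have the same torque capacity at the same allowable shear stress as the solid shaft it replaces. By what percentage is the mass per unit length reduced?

34.3 %

Equal τ_max and T ⇒ the solid shaft needs d_s³ = d_o³(1−k⁴), so d_s = 131·(1−0.652⁴)^(1/3) = 122.6 mm.
Area ratio A_h/A_s = d_o²(1−k²)/d_s² = (1−k²)/(1−k⁴)^(2/3) = 0.6566.
Mass saving = 1 − 0.6566 = 34.3 %.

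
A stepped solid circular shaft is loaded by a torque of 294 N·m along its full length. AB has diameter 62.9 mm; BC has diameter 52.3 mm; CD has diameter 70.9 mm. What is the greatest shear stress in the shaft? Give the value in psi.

Under the same torque, τ_max = 16T/(πd³) is largest where d is smallest — segment BC (d = 52.3 mm).
τ_max = 16·294.0/(π·(0.0523)³) = 1.047×10^7 Pa.

1520 psi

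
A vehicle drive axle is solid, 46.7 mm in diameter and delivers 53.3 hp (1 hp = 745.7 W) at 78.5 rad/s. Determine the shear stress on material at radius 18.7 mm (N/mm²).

20.3 N/mm²

ω = 78.5 rad/s, so T = P/ω = 53.3×745.7 / 78.50 = 506.3 N·m.
J = πd⁴/32 = π(0.0467)⁴/32 = 4.669×10^-7 m⁴.
Shear stress varies linearly with radius: τ = T·r/J = 506.3 × 0.0187 / 4.669×10^-7 = 2.028×10^7 Pa.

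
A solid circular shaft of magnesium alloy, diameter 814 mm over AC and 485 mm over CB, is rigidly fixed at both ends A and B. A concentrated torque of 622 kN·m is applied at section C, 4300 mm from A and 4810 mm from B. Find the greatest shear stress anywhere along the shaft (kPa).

5280 kPa

Compatibility: T_A·a/J_AC = T_B·b/J_CB with T_A + T_B = T₀.
J_AC = 0.0431 m⁴, J_CB = 5.43×10^-3 m⁴, so T_A = T₀·(J_AC/a)/((J_AC/a)+(J_CB/b)) = 559000 N·m, T_B = 62980 N·m.
τ in each portion: τ_AC = 5.28×10^6 Pa, τ_CB = 2.81×10^6 Pa; maximum is in AC.
τ_max = T_AC·r/J = 559000·0.407/0.0431 = 5.279×10^6 Pa.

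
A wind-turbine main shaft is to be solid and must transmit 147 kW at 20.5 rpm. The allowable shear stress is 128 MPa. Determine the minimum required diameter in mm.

140 mm

ω = 2π·20.5/60 = 2.147 rad/s, so T = P/ω = 147×10³ / 2.147 = 68480 N·m.
For a solid shaft τ_max = 16T/(πd³), so d = (16T/(π τ_allow))^(1/3) = (16·68480/(π·1.28×10^8))^(1/3) = 0.1397 m.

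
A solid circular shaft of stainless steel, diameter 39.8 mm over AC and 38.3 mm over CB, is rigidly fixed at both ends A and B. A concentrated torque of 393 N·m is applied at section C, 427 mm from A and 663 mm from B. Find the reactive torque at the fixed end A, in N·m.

253 N·m

Compatibility: T_A·a/J_AC = T_B·b/J_CB with T_A + T_B = T₀.
J_AC = 2.46×10^-7 m⁴, J_CB = 2.11×10^-7 m⁴, so T_A = T₀·(J_AC/a)/((J_AC/a)+(J_CB/b)) = 253.2 N·m, T_B = 139.8 N·m.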